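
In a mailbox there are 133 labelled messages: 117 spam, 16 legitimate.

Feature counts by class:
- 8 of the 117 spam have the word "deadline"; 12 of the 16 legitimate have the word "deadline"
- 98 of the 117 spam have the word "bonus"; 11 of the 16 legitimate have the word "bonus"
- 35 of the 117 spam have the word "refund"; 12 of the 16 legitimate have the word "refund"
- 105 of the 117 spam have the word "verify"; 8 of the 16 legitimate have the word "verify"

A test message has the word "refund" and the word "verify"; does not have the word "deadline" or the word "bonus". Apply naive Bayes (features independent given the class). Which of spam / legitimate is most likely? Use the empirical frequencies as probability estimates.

spam

spam: (117/133) × (109/117) × (19/117) × (35/117) × (105/117) ≈ 0.0357296
legitimate: (16/133) × (4/16) × (5/16) × (12/16) × (8/16) ≈ 0.00352444
Highest score → spam.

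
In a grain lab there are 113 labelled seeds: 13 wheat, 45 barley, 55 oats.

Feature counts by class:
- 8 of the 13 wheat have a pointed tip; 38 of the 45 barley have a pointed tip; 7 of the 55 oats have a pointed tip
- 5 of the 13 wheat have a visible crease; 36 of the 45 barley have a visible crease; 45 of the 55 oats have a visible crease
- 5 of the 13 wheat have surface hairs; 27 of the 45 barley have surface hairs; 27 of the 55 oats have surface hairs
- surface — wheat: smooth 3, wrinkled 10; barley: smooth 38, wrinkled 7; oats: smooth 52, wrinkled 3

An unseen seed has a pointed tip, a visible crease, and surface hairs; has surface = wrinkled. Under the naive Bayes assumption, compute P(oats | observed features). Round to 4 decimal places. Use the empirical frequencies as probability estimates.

wheat: (13/113) × (8/13) × (5/13) × (5/13) × (10/13) ≈ 0.00805604
barley: (45/113) × (38/45) × (36/45) × (27/45) × (7/45) ≈ 0.0251091
oats: (55/113) × (7/55) × (45/55) × (27/55) × (3/55) ≈ 0.00135715
P(oats | x) = 0.00135715 / 0.03452229 ≈ 0.0393

0.0393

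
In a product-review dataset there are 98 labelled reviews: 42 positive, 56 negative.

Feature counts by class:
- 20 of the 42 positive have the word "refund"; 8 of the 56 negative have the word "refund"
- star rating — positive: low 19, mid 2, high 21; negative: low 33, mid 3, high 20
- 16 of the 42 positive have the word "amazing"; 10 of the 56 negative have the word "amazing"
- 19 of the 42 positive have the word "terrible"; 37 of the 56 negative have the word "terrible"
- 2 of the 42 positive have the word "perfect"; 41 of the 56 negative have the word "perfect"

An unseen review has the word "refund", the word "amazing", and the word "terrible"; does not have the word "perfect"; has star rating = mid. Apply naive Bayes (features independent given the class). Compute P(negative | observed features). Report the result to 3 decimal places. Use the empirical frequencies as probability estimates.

positive: (42/98) × (20/42) × (2/42) × (16/42) × (19/42) × (40/42) ≈ 0.00159504
negative: (56/98) × (8/56) × (3/56) × (10/56) × (37/56) × (15/56) ≈ 0.000138206
P(negative | x) = 0.000138206 / 0.001733246 ≈ 0.080

0.080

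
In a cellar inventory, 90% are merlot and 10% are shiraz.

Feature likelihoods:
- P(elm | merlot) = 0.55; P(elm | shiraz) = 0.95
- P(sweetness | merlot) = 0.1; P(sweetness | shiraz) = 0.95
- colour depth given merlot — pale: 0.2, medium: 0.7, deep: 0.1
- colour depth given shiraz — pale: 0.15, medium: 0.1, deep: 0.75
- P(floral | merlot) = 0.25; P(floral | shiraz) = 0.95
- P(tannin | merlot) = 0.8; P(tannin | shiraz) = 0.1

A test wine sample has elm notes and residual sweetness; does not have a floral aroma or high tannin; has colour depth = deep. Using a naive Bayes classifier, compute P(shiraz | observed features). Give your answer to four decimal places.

0.8040

merlot: 0.9 × 0.55 × 0.1 × 0.1 × (1−0.25) × (1−0.8) = 0.0007425
shiraz: 0.1 × 0.95 × 0.95 × 0.75 × (1−0.95) × (1−0.1) = 0.0030459375
P(shiraz | x) = 0.0030459375 / 0.0037884375 ≈ 0.8040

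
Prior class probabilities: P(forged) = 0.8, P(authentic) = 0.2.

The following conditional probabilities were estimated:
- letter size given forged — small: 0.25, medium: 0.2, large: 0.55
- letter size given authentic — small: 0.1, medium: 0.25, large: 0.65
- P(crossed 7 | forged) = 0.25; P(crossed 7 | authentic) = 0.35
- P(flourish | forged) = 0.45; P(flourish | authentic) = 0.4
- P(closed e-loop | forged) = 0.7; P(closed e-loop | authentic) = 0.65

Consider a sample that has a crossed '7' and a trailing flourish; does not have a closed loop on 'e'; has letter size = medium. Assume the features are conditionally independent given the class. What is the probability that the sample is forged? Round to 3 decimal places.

0.688

forged: 0.8 × 0.2 × 0.25 × 0.45 × (1−0.7) = 0.0054
authentic: 0.2 × 0.25 × 0.35 × 0.4 × (1−0.65) = 0.00245
P(forged | x) = 0.0054 / 0.00785 ≈ 0.688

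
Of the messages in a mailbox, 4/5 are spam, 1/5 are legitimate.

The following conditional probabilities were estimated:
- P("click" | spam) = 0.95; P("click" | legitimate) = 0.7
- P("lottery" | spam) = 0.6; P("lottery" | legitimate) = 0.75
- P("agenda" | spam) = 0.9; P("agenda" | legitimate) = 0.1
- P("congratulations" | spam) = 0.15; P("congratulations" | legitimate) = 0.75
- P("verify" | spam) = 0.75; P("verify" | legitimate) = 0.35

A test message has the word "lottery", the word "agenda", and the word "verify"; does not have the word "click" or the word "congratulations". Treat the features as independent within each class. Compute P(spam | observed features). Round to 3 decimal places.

spam: 0.8 × (1−0.95) × 0.6 × 0.9 × (1−0.15) × 0.75 = 0.01377
legitimate: 0.2 × (1−0.7) × 0.75 × 0.1 × (1−0.75) × 0.35 = 0.00039375
P(spam | x) = 0.01377 / 0.01416375 ≈ 0.972

0.972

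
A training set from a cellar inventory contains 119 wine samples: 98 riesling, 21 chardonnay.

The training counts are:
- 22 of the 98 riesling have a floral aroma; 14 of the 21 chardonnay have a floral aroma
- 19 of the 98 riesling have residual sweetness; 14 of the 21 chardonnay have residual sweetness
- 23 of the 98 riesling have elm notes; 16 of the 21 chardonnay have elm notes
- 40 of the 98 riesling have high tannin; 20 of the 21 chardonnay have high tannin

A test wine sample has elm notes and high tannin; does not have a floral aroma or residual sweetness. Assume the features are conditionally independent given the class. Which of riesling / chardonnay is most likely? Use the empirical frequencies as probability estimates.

riesling

riesling: (98/119) × (76/98) × (79/98) × (23/98) × (40/98) ≈ 0.0493178
chardonnay: (21/119) × (7/21) × (7/21) × (16/21) × (20/21) ≈ 0.0142279
Highest score → riesling.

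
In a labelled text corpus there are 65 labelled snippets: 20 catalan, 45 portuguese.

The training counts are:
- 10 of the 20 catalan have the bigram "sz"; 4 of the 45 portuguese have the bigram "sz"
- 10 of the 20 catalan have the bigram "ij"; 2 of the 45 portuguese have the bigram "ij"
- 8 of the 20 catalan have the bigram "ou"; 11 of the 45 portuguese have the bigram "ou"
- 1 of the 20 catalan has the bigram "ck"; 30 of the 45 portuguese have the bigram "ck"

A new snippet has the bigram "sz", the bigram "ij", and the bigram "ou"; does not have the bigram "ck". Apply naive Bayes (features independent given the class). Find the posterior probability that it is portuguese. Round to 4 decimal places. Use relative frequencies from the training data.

0.0076

catalan: (20/65) × (10/20) × (10/20) × (8/20) × (19/20) ≈ 0.0292308
portuguese: (45/65) × (4/45) × (2/45) × (11/45) × (15/45) ≈ 0.000222855
P(portuguese | x) = 0.000222855 / 0.029453655 ≈ 0.0076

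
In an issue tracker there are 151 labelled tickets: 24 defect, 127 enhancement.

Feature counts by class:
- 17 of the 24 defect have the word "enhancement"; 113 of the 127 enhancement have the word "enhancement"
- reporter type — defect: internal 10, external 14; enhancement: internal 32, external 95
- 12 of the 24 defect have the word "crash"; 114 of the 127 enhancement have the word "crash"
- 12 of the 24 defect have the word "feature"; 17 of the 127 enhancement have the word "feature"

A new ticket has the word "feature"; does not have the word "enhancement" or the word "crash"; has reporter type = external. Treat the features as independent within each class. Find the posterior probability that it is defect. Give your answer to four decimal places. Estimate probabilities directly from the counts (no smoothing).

defect: (24/151) × (7/24) × (14/24) × (12/24) × (12/24) ≈ 0.00676049
enhancement: (127/151) × (14/127) × (95/127) × (13/127) × (17/127) ≈ 0.000950289
P(defect | x) = 0.00676049 / 0.007710779 ≈ 0.8768

0.8768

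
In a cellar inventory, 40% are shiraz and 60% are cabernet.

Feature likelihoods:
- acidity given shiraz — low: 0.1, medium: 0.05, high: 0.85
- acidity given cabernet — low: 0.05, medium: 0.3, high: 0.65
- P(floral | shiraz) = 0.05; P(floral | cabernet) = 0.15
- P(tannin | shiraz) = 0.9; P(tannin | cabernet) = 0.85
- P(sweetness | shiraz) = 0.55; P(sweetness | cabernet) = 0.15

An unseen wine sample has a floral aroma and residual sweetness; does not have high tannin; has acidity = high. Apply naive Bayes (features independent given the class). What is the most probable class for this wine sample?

cabernet

shiraz: 0.4 × 0.85 × 0.05 × (1−0.9) × 0.55 = 0.000935
cabernet: 0.6 × 0.65 × 0.15 × (1−0.85) × 0.15 = 0.00131625
Highest score → cabernet.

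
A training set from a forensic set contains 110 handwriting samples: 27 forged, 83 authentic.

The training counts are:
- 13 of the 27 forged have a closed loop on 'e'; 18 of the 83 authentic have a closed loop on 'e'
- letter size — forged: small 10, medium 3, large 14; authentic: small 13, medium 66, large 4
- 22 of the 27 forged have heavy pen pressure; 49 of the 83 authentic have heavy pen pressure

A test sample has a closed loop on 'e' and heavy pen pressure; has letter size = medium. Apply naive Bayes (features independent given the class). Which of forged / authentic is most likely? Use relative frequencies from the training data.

forged: (27/110) × (13/27) × (3/27) × (22/27) ≈ 0.0106996
authentic: (83/110) × (18/83) × (66/83) × (49/83) ≈ 0.0768181
Highest score → authentic.

authentic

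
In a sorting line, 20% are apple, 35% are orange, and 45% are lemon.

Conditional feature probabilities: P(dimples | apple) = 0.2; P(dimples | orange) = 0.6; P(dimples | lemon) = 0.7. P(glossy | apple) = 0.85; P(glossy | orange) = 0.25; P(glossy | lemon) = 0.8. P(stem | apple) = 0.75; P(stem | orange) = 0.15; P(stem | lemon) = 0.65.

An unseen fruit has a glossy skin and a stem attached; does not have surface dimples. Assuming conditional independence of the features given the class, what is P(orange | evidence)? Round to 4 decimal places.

apple: 0.2 × (1−0.2) × 0.85 × 0.75 = 0.102
orange: 0.35 × (1−0.6) × 0.25 × 0.15 = 0.00525
lemon: 0.45 × (1−0.7) × 0.8 × 0.65 = 0.0702
P(orange | x) = 0.00525 / 0.17745 ≈ 0.0296

0.0296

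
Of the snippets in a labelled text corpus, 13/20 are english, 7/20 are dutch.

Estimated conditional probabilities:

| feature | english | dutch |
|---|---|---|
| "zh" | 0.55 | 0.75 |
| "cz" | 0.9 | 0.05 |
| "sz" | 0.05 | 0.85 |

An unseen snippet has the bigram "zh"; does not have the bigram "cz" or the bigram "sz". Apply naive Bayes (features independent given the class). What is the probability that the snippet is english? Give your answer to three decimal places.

english: 0.65 × 0.55 × (1−0.9) × (1−0.05) = 0.0339625
dutch: 0.35 × 0.75 × (1−0.05) × (1−0.85) = 0.03740625
P(english | x) = 0.0339625 / 0.07136875 ≈ 0.476

0.476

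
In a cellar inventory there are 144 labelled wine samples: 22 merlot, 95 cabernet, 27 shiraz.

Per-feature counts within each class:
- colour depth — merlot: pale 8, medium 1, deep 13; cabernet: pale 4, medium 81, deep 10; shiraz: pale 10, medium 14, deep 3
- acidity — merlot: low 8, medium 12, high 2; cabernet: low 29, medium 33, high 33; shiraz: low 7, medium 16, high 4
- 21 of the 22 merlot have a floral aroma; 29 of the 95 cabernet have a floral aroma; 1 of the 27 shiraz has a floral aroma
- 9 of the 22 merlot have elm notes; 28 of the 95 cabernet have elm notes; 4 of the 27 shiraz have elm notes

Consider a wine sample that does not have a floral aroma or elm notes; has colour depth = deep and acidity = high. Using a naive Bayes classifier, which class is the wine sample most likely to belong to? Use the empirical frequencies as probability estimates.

cabernet

merlot: (22/144) × (13/22) × (2/22) × (1/22) × (13/22) ≈ 0.000220438
cabernet: (95/144) × (10/95) × (33/95) × (66/95) × (67/95) ≈ 0.0118195
shiraz: (27/144) × (3/27) × (4/27) × (26/27) × (23/27) ≈ 0.0025318
Highest score → cabernet.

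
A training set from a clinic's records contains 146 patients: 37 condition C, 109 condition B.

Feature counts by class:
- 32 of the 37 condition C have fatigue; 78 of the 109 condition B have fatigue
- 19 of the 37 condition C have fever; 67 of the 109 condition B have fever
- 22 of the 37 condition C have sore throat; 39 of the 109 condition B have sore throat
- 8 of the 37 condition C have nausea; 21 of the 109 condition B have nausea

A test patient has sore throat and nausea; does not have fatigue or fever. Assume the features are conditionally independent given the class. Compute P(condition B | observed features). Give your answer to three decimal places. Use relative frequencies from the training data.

0.725

condition C: (37/146) × (5/37) × (18/37) × (22/37) × (8/37) ≈ 0.00214189
condition B: (109/146) × (31/109) × (42/109) × (39/109) × (21/109) ≈ 0.00563978
P(condition B | x) = 0.00563978 / 0.00778167 ≈ 0.725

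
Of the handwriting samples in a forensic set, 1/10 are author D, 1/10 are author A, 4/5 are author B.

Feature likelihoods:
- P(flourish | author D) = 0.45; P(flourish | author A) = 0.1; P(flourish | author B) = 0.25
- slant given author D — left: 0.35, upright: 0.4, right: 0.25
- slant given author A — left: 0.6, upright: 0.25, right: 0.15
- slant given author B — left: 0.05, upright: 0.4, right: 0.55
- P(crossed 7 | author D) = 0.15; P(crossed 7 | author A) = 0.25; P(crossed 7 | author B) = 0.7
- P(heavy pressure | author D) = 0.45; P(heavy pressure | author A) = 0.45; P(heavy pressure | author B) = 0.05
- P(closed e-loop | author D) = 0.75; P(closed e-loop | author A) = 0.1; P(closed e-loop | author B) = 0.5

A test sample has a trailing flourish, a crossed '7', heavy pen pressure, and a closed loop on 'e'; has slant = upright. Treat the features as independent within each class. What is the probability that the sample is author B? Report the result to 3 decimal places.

0.598

author D: 0.1 × 0.45 × 0.4 × 0.15 × 0.45 × 0.75 = 0.00091125
author A: 0.1 × 0.1 × 0.25 × 0.25 × 0.45 × 0.1 = 0.000028125
author B: 0.8 × 0.25 × 0.4 × 0.7 × 0.05 × 0.5 = 0.0014
P(author B | x) = 0.0014 / 0.002339375 ≈ 0.598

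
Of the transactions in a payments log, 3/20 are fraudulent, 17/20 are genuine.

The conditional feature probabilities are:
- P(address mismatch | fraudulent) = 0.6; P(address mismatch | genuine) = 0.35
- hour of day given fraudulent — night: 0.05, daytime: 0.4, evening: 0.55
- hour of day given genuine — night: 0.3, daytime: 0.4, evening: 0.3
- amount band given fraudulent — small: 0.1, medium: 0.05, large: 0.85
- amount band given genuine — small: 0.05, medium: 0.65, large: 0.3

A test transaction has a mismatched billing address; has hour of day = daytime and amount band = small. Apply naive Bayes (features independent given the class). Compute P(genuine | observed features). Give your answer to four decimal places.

0.6230

fraudulent: 0.15 × 0.6 × 0.4 × 0.1 = 0.0036
genuine: 0.85 × 0.35 × 0.4 × 0.05 = 0.00595
P(genuine | x) = 0.00595 / 0.00955 ≈ 0.6230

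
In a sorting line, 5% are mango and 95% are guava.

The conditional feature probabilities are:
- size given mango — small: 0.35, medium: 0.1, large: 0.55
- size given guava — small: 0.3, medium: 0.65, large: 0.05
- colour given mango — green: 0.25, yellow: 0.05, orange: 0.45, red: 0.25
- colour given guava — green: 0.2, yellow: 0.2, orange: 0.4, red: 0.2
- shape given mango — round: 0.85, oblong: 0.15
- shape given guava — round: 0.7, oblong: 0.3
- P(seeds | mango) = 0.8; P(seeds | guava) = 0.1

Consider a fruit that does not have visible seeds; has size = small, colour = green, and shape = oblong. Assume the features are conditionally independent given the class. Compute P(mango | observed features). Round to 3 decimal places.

0.008

mango: 0.05 × 0.35 × 0.25 × 0.15 × (1−0.8) = 0.00013125
guava: 0.95 × 0.3 × 0.2 × 0.3 × (1−0.1) = 0.01539
P(mango | x) = 0.00013125 / 0.01552125 ≈ 0.008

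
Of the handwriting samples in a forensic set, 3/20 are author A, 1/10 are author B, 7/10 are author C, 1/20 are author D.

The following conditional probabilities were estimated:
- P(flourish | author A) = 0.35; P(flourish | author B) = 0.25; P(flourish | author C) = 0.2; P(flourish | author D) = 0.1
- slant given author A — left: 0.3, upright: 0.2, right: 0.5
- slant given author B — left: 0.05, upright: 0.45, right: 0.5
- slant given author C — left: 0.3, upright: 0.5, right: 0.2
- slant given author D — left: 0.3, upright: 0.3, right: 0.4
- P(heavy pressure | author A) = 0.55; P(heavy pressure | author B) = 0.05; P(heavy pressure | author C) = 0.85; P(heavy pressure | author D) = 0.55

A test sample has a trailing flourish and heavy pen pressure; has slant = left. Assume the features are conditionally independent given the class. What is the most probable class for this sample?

author A: 0.15 × 0.35 × 0.3 × 0.55 = 0.0086625
author B: 0.1 × 0.25 × 0.05 × 0.05 = 0.0000625
author C: 0.7 × 0.2 × 0.3 × 0.85 = 0.0357
author D: 0.05 × 0.1 × 0.3 × 0.55 = 0.000825
Highest score → author C.

author C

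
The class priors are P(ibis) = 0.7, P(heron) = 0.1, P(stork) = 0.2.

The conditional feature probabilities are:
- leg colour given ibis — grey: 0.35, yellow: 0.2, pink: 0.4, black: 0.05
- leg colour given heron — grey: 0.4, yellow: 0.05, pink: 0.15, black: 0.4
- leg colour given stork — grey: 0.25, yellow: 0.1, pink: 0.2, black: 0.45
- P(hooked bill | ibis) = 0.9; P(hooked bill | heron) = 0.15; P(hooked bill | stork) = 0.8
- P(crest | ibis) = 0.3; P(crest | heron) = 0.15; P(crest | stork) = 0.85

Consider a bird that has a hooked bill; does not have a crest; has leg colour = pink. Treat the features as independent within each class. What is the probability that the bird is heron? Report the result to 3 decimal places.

ibis: 0.7 × 0.4 × 0.9 × (1−0.3) = 0.1764
heron: 0.1 × 0.15 × 0.15 × (1−0.15) = 0.0019125
stork: 0.2 × 0.2 × 0.8 × (1−0.85) = 0.0048
P(heron | x) = 0.0019125 / 0.1831125 ≈ 0.010

0.010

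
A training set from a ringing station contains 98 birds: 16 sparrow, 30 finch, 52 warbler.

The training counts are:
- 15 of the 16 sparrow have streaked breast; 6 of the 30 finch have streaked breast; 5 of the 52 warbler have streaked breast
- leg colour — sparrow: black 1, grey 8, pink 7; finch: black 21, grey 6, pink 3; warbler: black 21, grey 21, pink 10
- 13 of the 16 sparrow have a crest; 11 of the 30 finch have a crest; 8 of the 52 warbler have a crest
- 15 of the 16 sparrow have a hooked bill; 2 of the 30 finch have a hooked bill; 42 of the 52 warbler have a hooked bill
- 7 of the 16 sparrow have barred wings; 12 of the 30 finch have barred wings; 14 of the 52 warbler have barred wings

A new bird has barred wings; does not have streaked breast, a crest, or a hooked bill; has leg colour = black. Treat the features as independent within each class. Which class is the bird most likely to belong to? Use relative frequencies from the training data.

sparrow: (16/98) × (1/16) × (1/16) × (3/16) × (1/16) × (7/16) ≈ 0.00000326974
finch: (30/98) × (24/30) × (21/30) × (19/30) × (28/30) × (12/30) ≈ 0.0405333
warbler: (52/98) × (47/52) × (21/52) × (44/52) × (10/52) × (14/52) ≈ 0.00848513
Highest score → finch.

finch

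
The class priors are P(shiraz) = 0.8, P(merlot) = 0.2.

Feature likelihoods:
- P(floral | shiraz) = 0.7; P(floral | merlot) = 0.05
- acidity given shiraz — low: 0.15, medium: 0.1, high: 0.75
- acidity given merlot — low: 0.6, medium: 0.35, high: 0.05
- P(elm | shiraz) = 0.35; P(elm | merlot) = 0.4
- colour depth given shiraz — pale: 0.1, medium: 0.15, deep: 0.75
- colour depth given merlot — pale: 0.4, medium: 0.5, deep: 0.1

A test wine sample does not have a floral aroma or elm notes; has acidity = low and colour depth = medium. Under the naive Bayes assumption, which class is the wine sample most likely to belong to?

merlot

shiraz: 0.8 × (1−0.7) × 0.15 × (1−0.35) × 0.15 = 0.00351
merlot: 0.2 × (1−0.05) × 0.6 × (1−0.4) × 0.5 = 0.0342
Highest score → merlot.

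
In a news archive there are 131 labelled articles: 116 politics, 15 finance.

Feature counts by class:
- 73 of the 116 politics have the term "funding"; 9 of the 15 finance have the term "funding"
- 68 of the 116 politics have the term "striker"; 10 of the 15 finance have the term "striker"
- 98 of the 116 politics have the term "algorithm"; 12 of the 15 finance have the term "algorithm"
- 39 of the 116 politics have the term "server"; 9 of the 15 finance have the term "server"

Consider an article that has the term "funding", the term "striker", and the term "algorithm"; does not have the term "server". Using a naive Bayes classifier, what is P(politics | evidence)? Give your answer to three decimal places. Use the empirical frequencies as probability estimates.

0.926

politics: (116/131) × (73/116) × (68/116) × (98/116) × (77/116) ≈ 0.183191
finance: (15/131) × (9/15) × (10/15) × (12/15) × (6/15) ≈ 0.0146565
P(politics | x) = 0.183191 / 0.1978475 ≈ 0.926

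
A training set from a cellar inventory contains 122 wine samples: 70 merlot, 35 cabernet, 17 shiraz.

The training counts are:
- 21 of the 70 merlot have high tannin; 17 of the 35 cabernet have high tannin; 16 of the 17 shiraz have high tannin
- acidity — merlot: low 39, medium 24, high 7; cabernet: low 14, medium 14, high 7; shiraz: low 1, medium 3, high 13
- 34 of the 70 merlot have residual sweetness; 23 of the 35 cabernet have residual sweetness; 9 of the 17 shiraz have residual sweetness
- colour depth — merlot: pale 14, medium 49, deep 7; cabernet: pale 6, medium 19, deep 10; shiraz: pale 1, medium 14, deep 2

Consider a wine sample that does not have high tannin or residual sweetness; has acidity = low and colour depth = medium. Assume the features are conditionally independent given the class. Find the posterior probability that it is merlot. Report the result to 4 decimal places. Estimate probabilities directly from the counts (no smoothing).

0.8782

merlot: (70/122) × (49/70) × (39/70) × (36/70) × (49/70) ≈ 0.0805574
cabernet: (35/122) × (18/35) × (14/35) × (12/35) × (19/35) ≈ 0.0109843
shiraz: (17/122) × (1/17) × (1/17) × (8/17) × (14/17) ≈ 0.000186858
P(merlot | x) = 0.0805574 / 0.091728558 ≈ 0.8782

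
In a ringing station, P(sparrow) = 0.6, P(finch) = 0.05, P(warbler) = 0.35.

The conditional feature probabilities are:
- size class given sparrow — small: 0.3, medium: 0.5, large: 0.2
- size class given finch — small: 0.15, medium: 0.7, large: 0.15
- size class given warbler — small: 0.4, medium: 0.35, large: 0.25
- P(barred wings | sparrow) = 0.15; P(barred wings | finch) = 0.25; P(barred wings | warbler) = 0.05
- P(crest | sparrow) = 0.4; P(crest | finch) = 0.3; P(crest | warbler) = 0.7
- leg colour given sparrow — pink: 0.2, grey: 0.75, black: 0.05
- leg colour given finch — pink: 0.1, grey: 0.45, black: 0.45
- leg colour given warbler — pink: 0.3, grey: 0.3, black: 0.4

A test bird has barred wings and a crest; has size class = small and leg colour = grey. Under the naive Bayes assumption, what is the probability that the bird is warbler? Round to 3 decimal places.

sparrow: 0.6 × 0.3 × 0.15 × 0.4 × 0.75 = 0.0081
finch: 0.05 × 0.15 × 0.25 × 0.3 × 0.45 = 0.000253125
warbler: 0.35 × 0.4 × 0.05 × 0.7 × 0.3 = 0.00147
P(warbler | x) = 0.00147 / 0.009823125 ≈ 0.150

0.150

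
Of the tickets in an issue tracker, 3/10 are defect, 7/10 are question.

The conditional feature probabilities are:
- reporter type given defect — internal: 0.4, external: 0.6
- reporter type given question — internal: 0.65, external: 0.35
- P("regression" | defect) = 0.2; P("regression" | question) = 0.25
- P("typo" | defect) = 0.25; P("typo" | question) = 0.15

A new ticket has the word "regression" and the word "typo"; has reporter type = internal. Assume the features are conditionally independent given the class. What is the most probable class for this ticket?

question

defect: 0.3 × 0.4 × 0.2 × 0.25 = 0.006
question: 0.7 × 0.65 × 0.25 × 0.15 = 0.0170625
Highest score → question.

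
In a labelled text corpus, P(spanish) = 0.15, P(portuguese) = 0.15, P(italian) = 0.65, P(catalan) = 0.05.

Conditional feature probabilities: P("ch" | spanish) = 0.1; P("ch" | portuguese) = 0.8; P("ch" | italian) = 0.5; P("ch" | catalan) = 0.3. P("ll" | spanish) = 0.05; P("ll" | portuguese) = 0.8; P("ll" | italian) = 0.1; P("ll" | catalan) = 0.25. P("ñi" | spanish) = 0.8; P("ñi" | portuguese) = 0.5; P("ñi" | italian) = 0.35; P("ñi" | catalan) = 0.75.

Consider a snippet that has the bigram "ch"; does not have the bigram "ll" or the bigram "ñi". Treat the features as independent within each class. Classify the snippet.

italian

spanish: 0.15 × 0.1 × (1−0.05) × (1−0.8) = 0.00285
portuguese: 0.15 × 0.8 × (1−0.8) × (1−0.5) = 0.012
italian: 0.65 × 0.5 × (1−0.1) × (1−0.35) = 0.190125
catalan: 0.05 × 0.3 × (1−0.25) × (1−0.75) = 0.0028125
Highest score → italian.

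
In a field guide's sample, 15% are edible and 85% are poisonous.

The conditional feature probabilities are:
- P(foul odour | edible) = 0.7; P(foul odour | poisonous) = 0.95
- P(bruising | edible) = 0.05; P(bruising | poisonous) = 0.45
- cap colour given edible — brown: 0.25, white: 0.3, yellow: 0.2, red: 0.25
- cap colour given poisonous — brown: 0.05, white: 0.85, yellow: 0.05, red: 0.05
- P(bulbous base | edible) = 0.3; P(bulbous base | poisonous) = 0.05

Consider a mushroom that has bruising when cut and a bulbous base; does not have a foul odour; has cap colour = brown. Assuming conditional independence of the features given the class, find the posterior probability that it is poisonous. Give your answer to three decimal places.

0.221

edible: 0.15 × (1−0.7) × 0.05 × 0.25 × 0.3 = 0.00016875
poisonous: 0.85 × (1−0.95) × 0.45 × 0.05 × 0.05 = 0.0000478125
P(poisonous | x) = 0.0000478125 / 0.0002165625 ≈ 0.221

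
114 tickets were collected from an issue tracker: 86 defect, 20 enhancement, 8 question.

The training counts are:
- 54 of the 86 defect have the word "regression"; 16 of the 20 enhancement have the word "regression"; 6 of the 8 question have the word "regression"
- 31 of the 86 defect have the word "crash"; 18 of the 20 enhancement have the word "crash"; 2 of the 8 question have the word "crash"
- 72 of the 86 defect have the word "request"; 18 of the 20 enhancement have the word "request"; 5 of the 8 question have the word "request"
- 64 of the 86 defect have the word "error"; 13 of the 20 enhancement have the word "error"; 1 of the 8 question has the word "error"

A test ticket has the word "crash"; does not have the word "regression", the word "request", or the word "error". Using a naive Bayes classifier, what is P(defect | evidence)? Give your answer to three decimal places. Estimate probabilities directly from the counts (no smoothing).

defect: (86/114) × (32/86) × (31/86) × (14/86) × (22/86) ≈ 0.00421369
enhancement: (20/114) × (4/20) × (18/20) × (2/20) × (7/20) ≈ 0.00110526
question: (8/114) × (2/8) × (2/8) × (3/8) × (7/8) ≈ 0.00143914
P(defect | x) = 0.00421369 / 0.00675809 ≈ 0.624

0.624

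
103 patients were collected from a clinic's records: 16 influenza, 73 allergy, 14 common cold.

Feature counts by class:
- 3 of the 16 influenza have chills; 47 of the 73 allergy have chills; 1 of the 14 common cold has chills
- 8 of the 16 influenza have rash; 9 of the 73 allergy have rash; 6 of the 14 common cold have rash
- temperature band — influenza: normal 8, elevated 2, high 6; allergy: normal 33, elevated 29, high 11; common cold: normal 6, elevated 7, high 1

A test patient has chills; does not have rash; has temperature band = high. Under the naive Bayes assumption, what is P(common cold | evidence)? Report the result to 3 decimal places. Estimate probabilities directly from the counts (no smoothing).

influenza: (16/103) × (3/16) × (8/16) × (6/16) ≈ 0.00546117
allergy: (73/103) × (47/73) × (64/73) × (11/73) ≈ 0.060282
common cold: (14/103) × (1/14) × (8/14) × (1/14) ≈ 0.000396275
P(common cold | x) = 0.000396275 / 0.066139445 ≈ 0.006

0.006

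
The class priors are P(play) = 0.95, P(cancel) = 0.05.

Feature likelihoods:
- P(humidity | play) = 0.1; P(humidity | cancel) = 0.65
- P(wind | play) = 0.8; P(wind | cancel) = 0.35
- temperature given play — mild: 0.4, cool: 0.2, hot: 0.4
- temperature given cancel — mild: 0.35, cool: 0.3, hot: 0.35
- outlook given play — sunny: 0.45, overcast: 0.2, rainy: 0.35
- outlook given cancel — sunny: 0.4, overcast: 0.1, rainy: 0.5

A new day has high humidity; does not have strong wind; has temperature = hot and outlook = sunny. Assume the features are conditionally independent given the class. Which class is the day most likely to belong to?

play: 0.95 × 0.1 × (1−0.8) × 0.4 × 0.45 = 0.00342
cancel: 0.05 × 0.65 × (1−0.35) × 0.35 × 0.4 = 0.0029575
Highest score → play.

play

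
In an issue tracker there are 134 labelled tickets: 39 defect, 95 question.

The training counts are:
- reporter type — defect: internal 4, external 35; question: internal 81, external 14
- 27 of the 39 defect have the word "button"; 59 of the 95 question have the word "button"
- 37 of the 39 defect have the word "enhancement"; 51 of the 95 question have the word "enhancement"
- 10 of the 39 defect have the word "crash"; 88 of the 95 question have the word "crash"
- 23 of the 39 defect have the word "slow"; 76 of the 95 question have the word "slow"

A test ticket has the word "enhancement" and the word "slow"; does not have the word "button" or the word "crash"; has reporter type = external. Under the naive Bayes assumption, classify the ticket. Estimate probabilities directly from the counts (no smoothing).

defect

defect: (39/134) × (35/39) × (12/39) × (37/39) × (29/39) × (23/39) ≈ 0.0334359
question: (95/134) × (14/95) × (36/95) × (51/95) × (7/95) × (76/95) ≈ 0.00125289
Highest score → defect.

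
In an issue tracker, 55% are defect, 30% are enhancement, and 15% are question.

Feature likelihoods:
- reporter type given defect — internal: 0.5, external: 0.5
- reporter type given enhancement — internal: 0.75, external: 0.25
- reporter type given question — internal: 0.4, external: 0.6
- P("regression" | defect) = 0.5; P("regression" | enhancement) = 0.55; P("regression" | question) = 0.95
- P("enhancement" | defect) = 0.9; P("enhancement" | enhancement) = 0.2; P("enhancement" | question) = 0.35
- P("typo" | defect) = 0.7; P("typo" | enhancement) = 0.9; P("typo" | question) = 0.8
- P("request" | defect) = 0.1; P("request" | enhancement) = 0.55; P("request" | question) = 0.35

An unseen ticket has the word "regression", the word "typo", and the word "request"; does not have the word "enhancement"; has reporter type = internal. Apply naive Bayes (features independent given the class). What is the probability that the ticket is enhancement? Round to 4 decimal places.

0.8121

defect: 0.55 × 0.5 × 0.5 × (1−0.9) × 0.7 × 0.1 = 0.0009625
enhancement: 0.3 × 0.75 × 0.55 × (1−0.2) × 0.9 × 0.55 = 0.049005
question: 0.15 × 0.4 × 0.95 × (1−0.35) × 0.8 × 0.35 = 0.010374
P(enhancement | x) = 0.049005 / 0.0603415 ≈ 0.8121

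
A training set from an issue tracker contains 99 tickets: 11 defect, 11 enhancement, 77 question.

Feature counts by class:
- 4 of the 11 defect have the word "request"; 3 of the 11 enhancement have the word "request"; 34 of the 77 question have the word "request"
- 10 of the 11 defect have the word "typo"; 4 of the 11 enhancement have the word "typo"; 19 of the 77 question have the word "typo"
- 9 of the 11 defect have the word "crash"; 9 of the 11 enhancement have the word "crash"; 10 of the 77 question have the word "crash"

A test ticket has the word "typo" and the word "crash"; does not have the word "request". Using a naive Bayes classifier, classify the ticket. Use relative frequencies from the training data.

defect: (11/99) × (7/11) × (10/11) × (9/11) ≈ 0.052592
enhancement: (11/99) × (8/11) × (4/11) × (9/11) ≈ 0.0240421
question: (77/99) × (43/77) × (19/77) × (10/77) ≈ 0.0139189
Highest score → defect.

defect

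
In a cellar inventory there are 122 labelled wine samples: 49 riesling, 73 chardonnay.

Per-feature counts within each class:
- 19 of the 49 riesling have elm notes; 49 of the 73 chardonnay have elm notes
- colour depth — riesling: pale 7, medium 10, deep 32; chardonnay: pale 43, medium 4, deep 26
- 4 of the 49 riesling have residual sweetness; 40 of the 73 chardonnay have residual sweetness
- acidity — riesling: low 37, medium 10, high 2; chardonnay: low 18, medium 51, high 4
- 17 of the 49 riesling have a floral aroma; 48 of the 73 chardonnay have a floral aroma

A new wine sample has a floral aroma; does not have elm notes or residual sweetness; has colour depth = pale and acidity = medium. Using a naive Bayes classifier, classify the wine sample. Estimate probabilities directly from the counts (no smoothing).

chardonnay

riesling: (49/122) × (30/49) × (7/49) × (45/49) × (10/49) × (17/49) ≈ 0.00228421
chardonnay: (73/122) × (24/73) × (43/73) × (33/73) × (51/73) × (48/73) ≈ 0.0240632
Highest score → chardonnay.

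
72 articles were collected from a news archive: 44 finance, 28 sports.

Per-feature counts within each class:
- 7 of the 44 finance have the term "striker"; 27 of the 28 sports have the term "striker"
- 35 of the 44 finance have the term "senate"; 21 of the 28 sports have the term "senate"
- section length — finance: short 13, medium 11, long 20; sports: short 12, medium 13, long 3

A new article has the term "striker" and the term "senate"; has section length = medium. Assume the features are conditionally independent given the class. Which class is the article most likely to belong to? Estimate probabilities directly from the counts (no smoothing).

finance: (44/72) × (7/44) × (35/44) × (11/44) ≈ 0.019334
sports: (28/72) × (27/28) × (21/28) × (13/28) ≈ 0.13058
Highest score → sports.

sports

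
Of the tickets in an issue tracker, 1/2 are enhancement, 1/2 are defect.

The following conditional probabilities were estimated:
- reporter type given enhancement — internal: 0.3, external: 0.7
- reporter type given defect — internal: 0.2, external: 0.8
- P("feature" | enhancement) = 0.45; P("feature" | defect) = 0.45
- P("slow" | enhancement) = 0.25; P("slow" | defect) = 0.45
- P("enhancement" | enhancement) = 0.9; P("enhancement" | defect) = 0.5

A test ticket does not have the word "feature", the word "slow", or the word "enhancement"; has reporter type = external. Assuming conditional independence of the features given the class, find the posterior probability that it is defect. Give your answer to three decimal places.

enhancement: 0.5 × 0.7 × (1−0.45) × (1−0.25) × (1−0.9) = 0.0144375
defect: 0.5 × 0.8 × (1−0.45) × (1−0.45) × (1−0.5) = 0.0605
P(defect | x) = 0.0605 / 0.0749375 ≈ 0.807

0.807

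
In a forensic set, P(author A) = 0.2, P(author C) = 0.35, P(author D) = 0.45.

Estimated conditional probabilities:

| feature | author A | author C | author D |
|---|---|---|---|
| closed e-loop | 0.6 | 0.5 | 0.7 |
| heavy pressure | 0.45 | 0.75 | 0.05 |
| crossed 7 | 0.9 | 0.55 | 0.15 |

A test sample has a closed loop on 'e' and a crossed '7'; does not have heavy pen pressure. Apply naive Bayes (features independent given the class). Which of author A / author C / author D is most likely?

author A

author A: 0.2 × 0.6 × (1−0.45) × 0.9 = 0.0594
author C: 0.35 × 0.5 × (1−0.75) × 0.55 = 0.0240625
author D: 0.45 × 0.7 × (1−0.05) × 0.15 = 0.0448875
Highest score → author A.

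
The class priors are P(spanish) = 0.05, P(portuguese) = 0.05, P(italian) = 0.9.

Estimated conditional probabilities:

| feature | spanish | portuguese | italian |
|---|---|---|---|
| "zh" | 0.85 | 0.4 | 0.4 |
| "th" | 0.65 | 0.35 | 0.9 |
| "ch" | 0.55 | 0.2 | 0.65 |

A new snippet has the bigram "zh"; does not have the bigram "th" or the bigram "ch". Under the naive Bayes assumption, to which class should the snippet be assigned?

italian

spanish: 0.05 × 0.85 × (1−0.65) × (1−0.55) = 0.00669375
portuguese: 0.05 × 0.4 × (1−0.35) × (1−0.2) = 0.0104
italian: 0.9 × 0.4 × (1−0.9) × (1−0.65) = 0.0126
Highest score → italian.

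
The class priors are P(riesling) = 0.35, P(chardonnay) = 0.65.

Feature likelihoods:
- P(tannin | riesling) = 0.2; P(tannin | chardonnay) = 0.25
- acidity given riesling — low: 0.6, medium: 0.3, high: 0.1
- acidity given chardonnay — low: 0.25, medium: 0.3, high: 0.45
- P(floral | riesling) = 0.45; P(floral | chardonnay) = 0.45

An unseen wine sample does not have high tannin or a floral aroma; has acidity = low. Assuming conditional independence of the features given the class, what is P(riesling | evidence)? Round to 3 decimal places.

riesling: 0.35 × (1−0.2) × 0.6 × (1−0.45) = 0.0924
chardonnay: 0.65 × (1−0.25) × 0.25 × (1−0.45) = 0.06703125
P(riesling | x) = 0.0924 / 0.15943125 ≈ 0.580

0.580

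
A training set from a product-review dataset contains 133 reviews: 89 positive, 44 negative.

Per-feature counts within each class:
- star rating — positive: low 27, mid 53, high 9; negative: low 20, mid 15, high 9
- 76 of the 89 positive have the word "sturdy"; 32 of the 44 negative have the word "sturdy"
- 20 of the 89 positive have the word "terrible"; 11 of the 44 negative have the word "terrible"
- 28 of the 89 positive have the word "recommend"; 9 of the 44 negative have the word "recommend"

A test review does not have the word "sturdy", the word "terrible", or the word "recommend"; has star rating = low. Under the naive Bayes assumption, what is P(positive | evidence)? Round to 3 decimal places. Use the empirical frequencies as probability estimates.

0.392

positive: (89/133) × (27/89) × (13/89) × (69/89) × (61/89) ≈ 0.0157567
negative: (44/133) × (20/44) × (12/44) × (33/44) × (35/44) ≈ 0.0244672
P(positive | x) = 0.0157567 / 0.0402239 ≈ 0.392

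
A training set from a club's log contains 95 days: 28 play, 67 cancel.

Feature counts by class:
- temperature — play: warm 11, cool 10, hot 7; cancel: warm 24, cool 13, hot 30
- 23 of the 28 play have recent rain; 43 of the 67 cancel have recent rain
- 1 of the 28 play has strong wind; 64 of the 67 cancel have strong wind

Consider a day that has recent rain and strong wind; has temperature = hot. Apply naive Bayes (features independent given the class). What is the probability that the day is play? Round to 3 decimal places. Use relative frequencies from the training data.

play: (28/95) × (7/28) × (23/28) × (1/28) ≈ 0.00216165
cancel: (67/95) × (30/67) × (43/67) × (64/67) ≈ 0.193596
P(play | x) = 0.00216165 / 0.19575765 ≈ 0.011

0.011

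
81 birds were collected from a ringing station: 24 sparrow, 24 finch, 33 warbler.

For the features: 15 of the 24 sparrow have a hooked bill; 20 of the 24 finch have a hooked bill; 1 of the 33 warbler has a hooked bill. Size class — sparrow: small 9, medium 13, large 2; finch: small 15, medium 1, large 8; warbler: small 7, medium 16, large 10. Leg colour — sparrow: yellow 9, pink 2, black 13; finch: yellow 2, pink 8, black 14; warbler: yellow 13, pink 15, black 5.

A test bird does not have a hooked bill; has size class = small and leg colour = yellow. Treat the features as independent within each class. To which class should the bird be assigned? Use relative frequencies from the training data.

warbler

sparrow: (24/81) × (9/24) × (9/24) × (9/24) = 0.015625
finch: (24/81) × (4/24) × (15/24) × (2/24) ≈ 0.00257202
warbler: (33/81) × (32/33) × (7/33) × (13/33) ≈ 0.0330125
Highest score → warbler.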